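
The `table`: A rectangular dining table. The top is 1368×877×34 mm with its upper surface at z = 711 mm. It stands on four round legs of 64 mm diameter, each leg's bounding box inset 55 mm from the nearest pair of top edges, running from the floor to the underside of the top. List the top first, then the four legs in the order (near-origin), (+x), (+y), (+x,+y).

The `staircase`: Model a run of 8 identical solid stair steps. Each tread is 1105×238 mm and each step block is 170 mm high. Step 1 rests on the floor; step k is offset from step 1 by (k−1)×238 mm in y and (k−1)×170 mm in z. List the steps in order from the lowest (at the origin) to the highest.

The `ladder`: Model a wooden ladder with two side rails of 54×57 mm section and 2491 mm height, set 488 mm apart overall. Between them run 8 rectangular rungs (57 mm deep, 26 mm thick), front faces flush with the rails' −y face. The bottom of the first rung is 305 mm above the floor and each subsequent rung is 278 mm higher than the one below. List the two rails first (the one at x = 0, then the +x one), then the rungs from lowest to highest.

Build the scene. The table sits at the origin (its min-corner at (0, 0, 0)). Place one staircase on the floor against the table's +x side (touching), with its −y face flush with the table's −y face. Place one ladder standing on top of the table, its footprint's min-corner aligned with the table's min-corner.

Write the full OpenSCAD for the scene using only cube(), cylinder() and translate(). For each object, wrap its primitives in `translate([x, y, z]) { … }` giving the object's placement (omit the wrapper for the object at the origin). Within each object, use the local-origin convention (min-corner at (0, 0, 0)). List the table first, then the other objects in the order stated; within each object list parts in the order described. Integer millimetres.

translate([0, 0, 677]) cube([1368, 877, 34]);
translate([87, 87, 0]) cylinder(h = 677, r = 32);
translate([1281, 87, 0]) cylinder(h = 677, r = 32);
translate([87, 790, 0]) cylinder(h = 677, r = 32);
translate([1281, 790, 0]) cylinder(h = 677, r = 32);
translate([1368, 0, 0]) {
  cube([1105, 238, 170]);
  translate([0, 238, 170]) cube([1105, 238, 170]);
  translate([0, 476, 340]) cube([1105, 238, 170]);
  translate([0, 714, 510]) cube([1105, 238, 170]);
  translate([0, 952, 680]) cube([1105, 238, 170]);
  translate([0, 1190, 850]) cube([1105, 238, 170]);
  translate([0, 1428, 1020]) cube([1105, 238, 170]);
  translate([0, 1666, 1190]) cube([1105, 238, 170]);
}
translate([0, 0, 711]) {
  cube([54, 57, 2491]);
  translate([434, 0, 0]) cube([54, 57, 2491]);
  translate([54, 0, 305]) cube([380, 57, 26]);
  translate([54, 0, 583]) cube([380, 57, 26]);
  translate([54, 0, 861]) cube([380, 57, 26]);
  translate([54, 0, 1139]) cube([380, 57, 26]);
  translate([54, 0, 1417]) cube([380, 57, 26]);
  translate([54, 0, 1695]) cube([380, 57, 26]);
  translate([54, 0, 1973]) cube([380, 57, 26]);
  translate([54, 0, 2251]) cube([380, 57, 26]);
}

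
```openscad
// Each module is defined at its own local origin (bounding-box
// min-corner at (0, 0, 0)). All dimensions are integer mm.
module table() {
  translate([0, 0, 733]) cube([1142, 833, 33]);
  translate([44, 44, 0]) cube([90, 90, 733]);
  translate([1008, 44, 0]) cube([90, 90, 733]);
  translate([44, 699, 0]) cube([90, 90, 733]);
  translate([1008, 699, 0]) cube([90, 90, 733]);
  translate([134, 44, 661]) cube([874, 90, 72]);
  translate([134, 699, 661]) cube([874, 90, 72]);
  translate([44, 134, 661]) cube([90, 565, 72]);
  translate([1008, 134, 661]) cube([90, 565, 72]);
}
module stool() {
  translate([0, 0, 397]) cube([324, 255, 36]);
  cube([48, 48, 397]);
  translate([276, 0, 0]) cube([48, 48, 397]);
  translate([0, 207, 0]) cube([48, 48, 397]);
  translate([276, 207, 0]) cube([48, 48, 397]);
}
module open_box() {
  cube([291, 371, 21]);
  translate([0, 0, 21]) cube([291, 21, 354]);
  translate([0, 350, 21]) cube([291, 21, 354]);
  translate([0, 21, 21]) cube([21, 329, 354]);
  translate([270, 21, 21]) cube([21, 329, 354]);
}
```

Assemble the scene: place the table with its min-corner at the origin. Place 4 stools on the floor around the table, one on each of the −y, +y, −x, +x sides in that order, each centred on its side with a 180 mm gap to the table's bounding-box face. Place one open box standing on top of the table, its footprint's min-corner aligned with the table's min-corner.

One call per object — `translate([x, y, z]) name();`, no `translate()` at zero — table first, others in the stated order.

table();
translate([409, -435, 0]) stool();
translate([409, 1013, 0]) stool();
translate([-504, 289, 0]) stool();
translate([1322, 289, 0]) stool();
translate([0, 0, 766]) open_box();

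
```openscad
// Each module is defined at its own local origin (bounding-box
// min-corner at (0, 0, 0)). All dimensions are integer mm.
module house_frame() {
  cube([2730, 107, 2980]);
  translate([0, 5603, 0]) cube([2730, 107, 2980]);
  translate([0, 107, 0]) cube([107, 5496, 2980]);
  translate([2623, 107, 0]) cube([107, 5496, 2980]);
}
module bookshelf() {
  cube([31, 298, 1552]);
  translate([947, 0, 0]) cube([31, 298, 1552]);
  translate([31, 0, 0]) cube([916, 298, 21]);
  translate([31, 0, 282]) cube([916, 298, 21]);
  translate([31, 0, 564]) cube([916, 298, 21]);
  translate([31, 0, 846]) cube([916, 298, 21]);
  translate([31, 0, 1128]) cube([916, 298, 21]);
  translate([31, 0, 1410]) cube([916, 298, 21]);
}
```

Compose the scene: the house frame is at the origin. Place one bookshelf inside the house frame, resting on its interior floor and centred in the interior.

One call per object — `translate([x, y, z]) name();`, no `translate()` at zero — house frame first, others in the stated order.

house_frame();
translate([876, 2706, 0]) bookshelf();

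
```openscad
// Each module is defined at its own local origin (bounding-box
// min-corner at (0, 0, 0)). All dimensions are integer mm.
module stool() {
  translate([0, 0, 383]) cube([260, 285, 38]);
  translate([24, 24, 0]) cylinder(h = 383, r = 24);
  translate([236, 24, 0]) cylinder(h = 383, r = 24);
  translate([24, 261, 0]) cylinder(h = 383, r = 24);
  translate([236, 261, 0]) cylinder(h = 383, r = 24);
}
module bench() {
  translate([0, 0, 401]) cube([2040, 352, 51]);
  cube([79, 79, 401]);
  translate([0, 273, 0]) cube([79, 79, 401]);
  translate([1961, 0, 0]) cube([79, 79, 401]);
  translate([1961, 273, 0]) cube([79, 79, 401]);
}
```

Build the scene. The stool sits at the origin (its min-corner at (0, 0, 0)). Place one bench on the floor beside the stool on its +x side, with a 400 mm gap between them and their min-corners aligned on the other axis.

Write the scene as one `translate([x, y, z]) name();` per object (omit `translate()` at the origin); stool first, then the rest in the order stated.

stool();
translate([660, 0, 0]) bench();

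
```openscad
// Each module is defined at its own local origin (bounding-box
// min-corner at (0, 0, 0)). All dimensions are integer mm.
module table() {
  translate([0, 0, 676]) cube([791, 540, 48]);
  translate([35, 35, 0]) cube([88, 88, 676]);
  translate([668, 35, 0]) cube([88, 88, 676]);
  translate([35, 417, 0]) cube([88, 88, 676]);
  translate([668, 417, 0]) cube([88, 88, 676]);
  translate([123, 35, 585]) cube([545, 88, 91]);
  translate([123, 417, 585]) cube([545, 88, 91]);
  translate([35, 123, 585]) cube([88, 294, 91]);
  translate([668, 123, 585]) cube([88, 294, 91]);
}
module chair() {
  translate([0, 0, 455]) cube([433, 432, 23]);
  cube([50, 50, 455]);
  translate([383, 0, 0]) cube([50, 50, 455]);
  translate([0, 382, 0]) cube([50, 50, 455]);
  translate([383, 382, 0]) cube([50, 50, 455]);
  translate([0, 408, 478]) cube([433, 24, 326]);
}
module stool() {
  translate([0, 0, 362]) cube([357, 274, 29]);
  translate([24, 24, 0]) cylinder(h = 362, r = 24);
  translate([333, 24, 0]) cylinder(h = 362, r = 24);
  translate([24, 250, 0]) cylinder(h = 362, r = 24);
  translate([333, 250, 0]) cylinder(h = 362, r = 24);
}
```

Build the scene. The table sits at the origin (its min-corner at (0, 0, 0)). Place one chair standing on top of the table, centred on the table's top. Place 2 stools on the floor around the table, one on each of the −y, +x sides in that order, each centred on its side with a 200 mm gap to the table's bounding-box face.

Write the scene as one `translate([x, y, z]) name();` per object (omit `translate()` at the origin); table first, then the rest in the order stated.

table();
translate([179, 54, 724]) chair();
translate([217, -474, 0]) stool();
translate([991, 133, 0]) stool();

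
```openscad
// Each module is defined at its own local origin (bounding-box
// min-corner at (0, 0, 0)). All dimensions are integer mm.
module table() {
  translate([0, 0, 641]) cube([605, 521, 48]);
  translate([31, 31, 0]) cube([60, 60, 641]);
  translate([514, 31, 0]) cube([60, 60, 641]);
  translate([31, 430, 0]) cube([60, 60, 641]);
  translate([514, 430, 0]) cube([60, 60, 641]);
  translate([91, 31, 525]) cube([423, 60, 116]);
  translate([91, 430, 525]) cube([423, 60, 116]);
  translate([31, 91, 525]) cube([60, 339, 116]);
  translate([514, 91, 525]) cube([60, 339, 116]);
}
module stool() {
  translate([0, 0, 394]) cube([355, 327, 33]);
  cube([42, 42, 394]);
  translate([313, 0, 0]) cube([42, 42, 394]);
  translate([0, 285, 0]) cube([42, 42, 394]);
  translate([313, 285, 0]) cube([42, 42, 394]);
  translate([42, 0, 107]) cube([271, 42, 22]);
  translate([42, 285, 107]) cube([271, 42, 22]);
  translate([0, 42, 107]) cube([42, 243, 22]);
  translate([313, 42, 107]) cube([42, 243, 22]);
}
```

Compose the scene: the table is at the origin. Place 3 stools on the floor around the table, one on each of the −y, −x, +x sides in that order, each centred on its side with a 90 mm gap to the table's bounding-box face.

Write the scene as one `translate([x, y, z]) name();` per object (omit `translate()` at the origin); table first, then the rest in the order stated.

table();
translate([125, -417, 0]) stool();
translate([-445, 97, 0]) stool();
translate([695, 97, 0]) stool();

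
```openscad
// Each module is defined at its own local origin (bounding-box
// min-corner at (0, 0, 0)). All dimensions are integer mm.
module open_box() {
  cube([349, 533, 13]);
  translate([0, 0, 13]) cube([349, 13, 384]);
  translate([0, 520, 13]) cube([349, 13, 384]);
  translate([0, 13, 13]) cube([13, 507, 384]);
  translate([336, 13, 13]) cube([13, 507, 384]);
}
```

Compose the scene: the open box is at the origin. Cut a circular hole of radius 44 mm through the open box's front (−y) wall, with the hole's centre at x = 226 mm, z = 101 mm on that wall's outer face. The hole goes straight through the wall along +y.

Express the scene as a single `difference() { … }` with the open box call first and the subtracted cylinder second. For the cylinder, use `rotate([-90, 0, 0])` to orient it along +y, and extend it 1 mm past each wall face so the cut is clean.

difference() {
  open_box();
  translate([226, -1, 101]) rotate([-90, 0, 0]) cylinder(h = 15, r = 44);
}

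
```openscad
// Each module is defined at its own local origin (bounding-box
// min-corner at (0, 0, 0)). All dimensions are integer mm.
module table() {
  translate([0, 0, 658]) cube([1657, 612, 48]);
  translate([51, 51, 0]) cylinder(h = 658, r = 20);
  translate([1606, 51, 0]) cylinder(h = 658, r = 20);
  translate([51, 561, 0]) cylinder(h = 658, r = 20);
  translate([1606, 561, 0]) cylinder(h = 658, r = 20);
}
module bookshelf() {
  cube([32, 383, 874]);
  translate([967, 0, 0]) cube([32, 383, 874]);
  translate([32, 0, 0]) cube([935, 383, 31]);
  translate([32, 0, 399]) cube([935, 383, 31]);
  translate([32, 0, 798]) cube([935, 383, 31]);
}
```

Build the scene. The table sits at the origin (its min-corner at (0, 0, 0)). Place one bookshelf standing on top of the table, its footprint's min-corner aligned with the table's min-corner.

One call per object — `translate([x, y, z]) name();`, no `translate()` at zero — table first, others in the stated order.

table();
translate([0, 0, 706]) bookshelf();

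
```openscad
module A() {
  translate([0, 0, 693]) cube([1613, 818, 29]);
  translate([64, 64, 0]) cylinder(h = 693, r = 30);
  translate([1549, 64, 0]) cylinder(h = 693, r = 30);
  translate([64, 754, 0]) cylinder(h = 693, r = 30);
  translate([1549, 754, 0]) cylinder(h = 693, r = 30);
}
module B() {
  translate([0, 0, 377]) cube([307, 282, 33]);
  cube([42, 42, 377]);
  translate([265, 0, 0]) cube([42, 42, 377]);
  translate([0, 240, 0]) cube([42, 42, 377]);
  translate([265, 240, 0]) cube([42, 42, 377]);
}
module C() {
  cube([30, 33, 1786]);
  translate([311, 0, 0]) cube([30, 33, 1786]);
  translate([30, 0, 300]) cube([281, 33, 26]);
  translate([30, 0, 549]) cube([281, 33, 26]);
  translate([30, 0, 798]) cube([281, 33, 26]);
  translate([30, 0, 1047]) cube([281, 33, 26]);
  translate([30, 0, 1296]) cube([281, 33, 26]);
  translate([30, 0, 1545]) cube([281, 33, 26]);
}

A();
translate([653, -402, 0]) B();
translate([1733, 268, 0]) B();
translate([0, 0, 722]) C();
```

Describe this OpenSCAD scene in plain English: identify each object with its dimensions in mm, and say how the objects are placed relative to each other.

A is a table: top 1613 mm (x) × 818 mm (y), 29 mm thick, upper face at z = 722 mm, on four round legs of 60 mm diameter, each leg's bounding box inset 34 mm from the nearest pair of top edges, running from z = 0 to the bottom of the top.

B is a simple wooden stool: a rectangular seat 307 mm (x) by 282 mm (y), 33 mm thick, top face at z = 410 mm, on four square legs, each 42×42 mm in cross-section. The legs rest on z = 0, each flush with a corner of the seat.

C is a wooden ladder with two side rails of 30×33 mm section and 1786 mm height, set 341 mm apart overall. Between them run 6 rectangular rungs (33 mm deep, 26 mm thick), front faces flush with the rails' −y face. The bottom of the first rung is 300 mm above the floor and each subsequent rung is 249 mm higher than the one below.

Two stools sit around the table at the −y, +x sides. The ladder is on top of the table.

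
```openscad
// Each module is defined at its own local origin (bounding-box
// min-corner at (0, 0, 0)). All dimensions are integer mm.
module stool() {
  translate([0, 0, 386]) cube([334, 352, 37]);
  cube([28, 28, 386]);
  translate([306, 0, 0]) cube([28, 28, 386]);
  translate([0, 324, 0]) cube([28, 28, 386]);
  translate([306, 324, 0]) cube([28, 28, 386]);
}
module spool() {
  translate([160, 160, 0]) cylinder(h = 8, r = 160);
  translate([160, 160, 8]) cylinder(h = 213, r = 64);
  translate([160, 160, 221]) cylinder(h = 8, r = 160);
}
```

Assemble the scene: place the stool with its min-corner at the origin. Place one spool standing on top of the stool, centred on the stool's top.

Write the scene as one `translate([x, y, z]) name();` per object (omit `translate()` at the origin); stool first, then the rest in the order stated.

stool();
translate([7, 16, 423]) spool();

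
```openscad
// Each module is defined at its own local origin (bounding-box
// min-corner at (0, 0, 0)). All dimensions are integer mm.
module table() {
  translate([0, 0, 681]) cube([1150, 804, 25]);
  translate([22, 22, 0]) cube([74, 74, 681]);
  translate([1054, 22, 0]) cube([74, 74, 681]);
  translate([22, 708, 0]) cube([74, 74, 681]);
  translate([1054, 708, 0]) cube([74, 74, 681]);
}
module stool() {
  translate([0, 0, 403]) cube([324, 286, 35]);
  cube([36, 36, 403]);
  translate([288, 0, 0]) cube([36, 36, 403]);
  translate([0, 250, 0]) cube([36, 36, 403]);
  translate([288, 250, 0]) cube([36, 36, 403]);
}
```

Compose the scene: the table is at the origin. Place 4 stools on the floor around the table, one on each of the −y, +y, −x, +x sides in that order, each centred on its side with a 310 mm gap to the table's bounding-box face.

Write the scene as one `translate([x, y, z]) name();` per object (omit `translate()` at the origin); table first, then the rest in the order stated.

table();
translate([413, -596, 0]) stool();
translate([413, 1114, 0]) stool();
translate([-634, 259, 0]) stool();
translate([1460, 259, 0]) stool();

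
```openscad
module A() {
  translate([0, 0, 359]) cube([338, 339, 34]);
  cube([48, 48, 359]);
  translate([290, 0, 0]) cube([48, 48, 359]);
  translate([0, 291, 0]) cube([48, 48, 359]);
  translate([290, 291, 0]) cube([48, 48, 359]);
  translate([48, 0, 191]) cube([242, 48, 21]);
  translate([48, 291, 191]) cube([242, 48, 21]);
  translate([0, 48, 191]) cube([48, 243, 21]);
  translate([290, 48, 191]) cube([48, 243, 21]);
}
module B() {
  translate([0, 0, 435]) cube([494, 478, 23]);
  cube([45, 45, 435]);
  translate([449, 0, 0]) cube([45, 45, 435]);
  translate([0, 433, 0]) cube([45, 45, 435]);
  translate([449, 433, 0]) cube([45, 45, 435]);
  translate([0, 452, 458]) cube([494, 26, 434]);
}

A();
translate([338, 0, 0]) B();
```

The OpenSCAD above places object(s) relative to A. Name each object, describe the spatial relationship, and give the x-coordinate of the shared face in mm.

The stool's +x face and the chair's −x face are both at x = 338 mm.

A is a stool. B is a chair. The chair is against the stool's +x side, with their −y faces flush. The x-coordinate of the shared face is 338 mm.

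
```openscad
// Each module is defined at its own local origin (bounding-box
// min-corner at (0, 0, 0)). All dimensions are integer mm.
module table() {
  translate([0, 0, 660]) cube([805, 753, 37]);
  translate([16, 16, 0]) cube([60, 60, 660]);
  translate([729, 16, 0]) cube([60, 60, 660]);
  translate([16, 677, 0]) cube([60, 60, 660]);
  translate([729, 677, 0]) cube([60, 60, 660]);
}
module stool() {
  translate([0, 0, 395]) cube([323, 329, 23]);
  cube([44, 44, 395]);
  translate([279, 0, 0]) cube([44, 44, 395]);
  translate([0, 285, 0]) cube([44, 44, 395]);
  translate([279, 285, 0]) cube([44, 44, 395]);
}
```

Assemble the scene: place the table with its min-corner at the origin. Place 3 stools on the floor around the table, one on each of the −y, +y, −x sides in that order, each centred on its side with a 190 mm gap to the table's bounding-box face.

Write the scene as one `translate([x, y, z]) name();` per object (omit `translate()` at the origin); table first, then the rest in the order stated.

table();
translate([241, -519, 0]) stool();
translate([241, 943, 0]) stool();
translate([-513, 212, 0]) stool();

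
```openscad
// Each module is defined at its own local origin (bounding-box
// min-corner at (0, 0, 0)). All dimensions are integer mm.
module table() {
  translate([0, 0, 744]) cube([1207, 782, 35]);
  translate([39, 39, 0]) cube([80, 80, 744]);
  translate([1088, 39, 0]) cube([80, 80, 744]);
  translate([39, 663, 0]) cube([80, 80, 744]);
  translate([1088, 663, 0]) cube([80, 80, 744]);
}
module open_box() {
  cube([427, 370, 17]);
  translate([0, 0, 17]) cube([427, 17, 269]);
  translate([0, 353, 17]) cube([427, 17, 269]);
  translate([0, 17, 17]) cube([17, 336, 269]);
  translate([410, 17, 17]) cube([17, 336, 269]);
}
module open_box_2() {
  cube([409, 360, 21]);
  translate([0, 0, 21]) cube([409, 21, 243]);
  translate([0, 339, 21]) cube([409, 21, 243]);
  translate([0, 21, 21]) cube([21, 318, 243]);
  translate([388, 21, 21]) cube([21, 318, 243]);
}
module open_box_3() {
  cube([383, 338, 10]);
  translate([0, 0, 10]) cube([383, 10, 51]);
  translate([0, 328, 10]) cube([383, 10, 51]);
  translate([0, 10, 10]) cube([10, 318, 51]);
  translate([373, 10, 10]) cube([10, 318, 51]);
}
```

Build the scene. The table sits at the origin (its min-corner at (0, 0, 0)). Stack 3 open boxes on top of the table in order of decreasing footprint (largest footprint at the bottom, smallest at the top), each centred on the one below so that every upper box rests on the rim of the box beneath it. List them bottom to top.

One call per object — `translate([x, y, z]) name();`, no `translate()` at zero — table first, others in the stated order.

table();
translate([390, 206, 779]) open_box();
translate([399, 211, 1065]) open_box_2();
translate([412, 222, 1329]) open_box_3();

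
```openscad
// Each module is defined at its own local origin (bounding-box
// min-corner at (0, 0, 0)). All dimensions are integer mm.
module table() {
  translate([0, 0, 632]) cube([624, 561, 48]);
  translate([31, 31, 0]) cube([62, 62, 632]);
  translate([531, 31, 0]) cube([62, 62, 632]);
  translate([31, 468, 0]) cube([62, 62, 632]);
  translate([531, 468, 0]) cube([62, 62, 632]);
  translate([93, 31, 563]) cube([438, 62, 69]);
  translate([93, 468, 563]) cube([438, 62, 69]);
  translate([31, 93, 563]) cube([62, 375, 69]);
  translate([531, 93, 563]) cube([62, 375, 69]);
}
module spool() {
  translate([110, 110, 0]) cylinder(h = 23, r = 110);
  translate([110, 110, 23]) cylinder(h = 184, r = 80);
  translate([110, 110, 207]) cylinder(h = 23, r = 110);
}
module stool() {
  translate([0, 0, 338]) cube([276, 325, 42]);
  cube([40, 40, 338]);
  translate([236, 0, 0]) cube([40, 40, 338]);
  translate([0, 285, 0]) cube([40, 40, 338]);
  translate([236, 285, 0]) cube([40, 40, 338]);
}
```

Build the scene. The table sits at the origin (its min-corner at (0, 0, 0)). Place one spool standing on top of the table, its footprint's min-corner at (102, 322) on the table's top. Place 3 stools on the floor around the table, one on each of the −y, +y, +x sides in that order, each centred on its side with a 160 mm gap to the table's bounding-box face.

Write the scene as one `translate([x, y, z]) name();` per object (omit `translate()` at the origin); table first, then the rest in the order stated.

table();
translate([102, 322, 680]) spool();
translate([174, -485, 0]) stool();
translate([174, 721, 0]) stool();
translate([784, 118, 0]) stool();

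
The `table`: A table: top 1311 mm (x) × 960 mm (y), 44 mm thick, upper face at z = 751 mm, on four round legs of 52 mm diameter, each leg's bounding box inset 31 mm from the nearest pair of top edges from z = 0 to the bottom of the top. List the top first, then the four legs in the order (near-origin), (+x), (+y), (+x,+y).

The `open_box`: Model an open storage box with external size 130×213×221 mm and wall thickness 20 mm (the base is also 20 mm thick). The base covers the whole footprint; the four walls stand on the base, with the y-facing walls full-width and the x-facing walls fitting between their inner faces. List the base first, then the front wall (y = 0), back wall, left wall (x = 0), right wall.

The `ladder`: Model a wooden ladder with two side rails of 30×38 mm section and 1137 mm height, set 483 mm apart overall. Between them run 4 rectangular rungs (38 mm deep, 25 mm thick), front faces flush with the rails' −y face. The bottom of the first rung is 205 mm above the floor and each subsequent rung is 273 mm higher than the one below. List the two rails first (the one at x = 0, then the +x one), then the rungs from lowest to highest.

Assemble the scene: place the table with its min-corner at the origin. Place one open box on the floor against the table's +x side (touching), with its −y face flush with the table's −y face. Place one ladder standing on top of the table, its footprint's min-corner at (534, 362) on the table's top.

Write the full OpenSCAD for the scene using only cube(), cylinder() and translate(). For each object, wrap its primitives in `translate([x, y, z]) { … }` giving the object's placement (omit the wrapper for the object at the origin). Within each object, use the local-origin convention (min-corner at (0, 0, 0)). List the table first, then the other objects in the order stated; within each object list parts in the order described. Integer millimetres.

translate([0, 0, 707]) cube([1311, 960, 44]);
translate([57, 57, 0]) cylinder(h = 707, r = 26);
translate([1254, 57, 0]) cylinder(h = 707, r = 26);
translate([57, 903, 0]) cylinder(h = 707, r = 26);
translate([1254, 903, 0]) cylinder(h = 707, r = 26);
translate([1311, 0, 0]) {
  cube([130, 213, 20]);
  translate([0, 0, 20]) cube([130, 20, 201]);
  translate([0, 193, 20]) cube([130, 20, 201]);
  translate([0, 20, 20]) cube([20, 173, 201]);
  translate([110, 20, 20]) cube([20, 173, 201]);
}
translate([534, 362, 751]) {
  cube([30, 38, 1137]);
  translate([453, 0, 0]) cube([30, 38, 1137]);
  translate([30, 0, 205]) cube([423, 38, 25]);
  translate([30, 0, 478]) cube([423, 38, 25]);
  translate([30, 0, 751]) cube([423, 38, 25]);
  translate([30, 0, 1024]) cube([423, 38, 25]);
}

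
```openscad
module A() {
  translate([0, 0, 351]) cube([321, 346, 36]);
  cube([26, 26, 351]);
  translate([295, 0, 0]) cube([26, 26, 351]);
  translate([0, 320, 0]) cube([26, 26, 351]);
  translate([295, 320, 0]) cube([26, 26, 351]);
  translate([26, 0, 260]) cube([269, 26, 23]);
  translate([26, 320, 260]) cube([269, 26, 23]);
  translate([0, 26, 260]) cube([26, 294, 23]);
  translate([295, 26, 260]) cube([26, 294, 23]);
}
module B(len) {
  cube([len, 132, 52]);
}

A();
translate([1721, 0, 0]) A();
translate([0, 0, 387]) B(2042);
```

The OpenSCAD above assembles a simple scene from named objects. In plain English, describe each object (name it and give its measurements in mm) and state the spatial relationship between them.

A is a simple wooden stool: a rectangular seat 321 mm (x) by 346 mm (y), 36 mm thick, top face at z = 387 mm, on four square legs, each 26×26 mm in cross-section. The legs rest on z = 0, each flush with a corner of the seat. Four stretchers, 26 mm wide and 23 mm tall, connect adjacent legs with their undersides at z = 260 mm, each running between the inner faces of the legs it joins and aligned with the legs' outer faces on the other axis.

B is a rectangular beam 2042 mm long (x), 132 mm deep (y), 52 mm thick (z).

The beam spans the tops of two stools placed 1400 mm apart, resting at z = 387 mm.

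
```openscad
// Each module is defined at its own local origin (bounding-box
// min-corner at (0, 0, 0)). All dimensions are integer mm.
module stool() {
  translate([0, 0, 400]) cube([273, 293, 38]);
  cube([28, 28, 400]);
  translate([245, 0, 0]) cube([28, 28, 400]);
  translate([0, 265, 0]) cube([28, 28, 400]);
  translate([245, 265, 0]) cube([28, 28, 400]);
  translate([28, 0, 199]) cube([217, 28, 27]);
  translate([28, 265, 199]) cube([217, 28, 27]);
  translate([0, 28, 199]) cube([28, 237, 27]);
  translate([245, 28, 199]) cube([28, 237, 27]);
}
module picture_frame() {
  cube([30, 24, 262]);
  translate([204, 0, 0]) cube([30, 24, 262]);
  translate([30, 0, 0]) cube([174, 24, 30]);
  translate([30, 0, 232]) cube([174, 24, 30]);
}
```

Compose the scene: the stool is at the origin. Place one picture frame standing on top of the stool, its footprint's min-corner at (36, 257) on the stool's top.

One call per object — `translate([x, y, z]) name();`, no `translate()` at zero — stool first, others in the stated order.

stool();
translate([36, 257, 438]) picture_frame();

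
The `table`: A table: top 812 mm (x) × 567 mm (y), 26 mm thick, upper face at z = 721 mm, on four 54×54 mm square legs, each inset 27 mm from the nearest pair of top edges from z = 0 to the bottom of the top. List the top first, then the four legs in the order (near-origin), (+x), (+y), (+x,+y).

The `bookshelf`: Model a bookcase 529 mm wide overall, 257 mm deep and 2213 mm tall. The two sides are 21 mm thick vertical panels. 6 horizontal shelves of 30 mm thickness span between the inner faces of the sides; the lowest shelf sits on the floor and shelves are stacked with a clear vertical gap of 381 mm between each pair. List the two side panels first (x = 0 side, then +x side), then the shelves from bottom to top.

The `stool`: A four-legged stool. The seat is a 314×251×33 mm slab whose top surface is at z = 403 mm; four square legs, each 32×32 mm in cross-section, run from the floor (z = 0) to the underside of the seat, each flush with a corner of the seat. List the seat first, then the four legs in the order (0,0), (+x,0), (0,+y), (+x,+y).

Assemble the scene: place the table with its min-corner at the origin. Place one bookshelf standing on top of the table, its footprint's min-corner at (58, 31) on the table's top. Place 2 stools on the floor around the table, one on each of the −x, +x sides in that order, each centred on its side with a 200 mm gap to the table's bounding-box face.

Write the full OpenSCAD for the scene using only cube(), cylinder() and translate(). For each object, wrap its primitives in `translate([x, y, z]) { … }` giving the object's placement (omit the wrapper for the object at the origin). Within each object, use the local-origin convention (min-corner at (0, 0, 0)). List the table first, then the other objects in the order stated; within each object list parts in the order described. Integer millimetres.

translate([0, 0, 695]) cube([812, 567, 26]);
translate([27, 27, 0]) cube([54, 54, 695]);
translate([731, 27, 0]) cube([54, 54, 695]);
translate([27, 486, 0]) cube([54, 54, 695]);
translate([731, 486, 0]) cube([54, 54, 695]);
translate([58, 31, 721]) {
  cube([21, 257, 2213]);
  translate([508, 0, 0]) cube([21, 257, 2213]);
  translate([21, 0, 0]) cube([487, 257, 30]);
  translate([21, 0, 411]) cube([487, 257, 30]);
  translate([21, 0, 822]) cube([487, 257, 30]);
  translate([21, 0, 1233]) cube([487, 257, 30]);
  translate([21, 0, 1644]) cube([487, 257, 30]);
  translate([21, 0, 2055]) cube([487, 257, 30]);
}
translate([-514, 158, 0]) {
  translate([0, 0, 370]) cube([314, 251, 33]);
  cube([32, 32, 370]);
  translate([282, 0, 0]) cube([32, 32, 370]);
  translate([0, 219, 0]) cube([32, 32, 370]);
  translate([282, 219, 0]) cube([32, 32, 370]);
}
translate([1012, 158, 0]) {
  translate([0, 0, 370]) cube([314, 251, 33]);
  cube([32, 32, 370]);
  translate([282, 0, 0]) cube([32, 32, 370]);
  translate([0, 219, 0]) cube([32, 32, 370]);
  translate([282, 219, 0]) cube([32, 32, 370]);
}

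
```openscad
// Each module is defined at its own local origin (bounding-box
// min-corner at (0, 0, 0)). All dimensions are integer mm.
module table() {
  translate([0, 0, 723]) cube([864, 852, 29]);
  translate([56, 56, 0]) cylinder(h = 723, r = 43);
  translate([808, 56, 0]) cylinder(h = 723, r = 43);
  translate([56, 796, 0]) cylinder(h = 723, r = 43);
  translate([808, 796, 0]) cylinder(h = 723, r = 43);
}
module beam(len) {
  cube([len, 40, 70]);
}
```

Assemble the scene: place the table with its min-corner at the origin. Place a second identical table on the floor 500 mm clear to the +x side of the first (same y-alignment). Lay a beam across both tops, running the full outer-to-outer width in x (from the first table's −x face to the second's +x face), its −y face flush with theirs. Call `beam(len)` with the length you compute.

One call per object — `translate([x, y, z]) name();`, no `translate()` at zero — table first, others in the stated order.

table();
translate([1364, 0, 0]) table();
translate([0, 0, 752]) beam(2228);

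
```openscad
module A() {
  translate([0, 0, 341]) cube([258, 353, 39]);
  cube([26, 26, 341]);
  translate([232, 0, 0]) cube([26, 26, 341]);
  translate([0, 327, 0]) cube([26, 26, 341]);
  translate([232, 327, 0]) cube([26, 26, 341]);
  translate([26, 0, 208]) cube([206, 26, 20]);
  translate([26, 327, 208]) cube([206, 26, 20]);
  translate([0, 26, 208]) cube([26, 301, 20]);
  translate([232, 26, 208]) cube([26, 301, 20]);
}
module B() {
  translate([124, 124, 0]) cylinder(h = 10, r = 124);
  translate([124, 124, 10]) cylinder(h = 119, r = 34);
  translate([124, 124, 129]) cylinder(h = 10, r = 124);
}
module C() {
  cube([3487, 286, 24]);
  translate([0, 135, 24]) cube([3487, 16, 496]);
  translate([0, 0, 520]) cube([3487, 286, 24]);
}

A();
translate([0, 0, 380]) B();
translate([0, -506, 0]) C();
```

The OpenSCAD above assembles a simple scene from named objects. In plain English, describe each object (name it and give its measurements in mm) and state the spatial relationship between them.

A is a four-legged stool. The seat is a 258×353×39 mm slab whose top surface is at z = 380 mm; four square legs, each 26×26 mm in cross-section, run from the floor (z = 0) to the underside of the seat, each flush with a corner of the seat. Four stretchers, 26 mm wide and 20 mm tall, connect adjacent legs with their undersides at z = 208 mm, each running between the inner faces of the legs it joins and aligned with the legs' outer faces on the other axis.

B is a spool: two coaxial disc flanges of radius 124 mm and thickness 10 mm, joined by a core cylinder of radius 34 mm and height 119 mm. The lower flange rests on z = 0 and the three cylinders share a vertical axis.

C is an I-beam lying along x, 3487 mm long. Overall section height 544 mm. Two flanges 286 mm wide (y) and 24 mm thick, one on the floor and one at the top; a web 16 mm thick runs between them, centred on the flange width.

The spool is on top of the stool. The I-beam is on the floor beside the stool on its −y side.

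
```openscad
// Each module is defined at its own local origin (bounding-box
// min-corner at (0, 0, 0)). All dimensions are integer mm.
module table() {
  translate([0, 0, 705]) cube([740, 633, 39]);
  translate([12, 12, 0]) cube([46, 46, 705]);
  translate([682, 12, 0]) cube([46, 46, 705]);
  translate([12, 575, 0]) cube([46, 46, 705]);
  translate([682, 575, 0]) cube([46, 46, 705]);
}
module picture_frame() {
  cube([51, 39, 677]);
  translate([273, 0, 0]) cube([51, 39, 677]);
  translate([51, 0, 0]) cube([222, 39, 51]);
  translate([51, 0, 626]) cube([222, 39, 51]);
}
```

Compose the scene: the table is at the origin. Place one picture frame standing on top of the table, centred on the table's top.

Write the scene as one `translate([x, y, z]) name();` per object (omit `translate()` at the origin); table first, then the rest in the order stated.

table();
translate([208, 297, 744]) picture_frame();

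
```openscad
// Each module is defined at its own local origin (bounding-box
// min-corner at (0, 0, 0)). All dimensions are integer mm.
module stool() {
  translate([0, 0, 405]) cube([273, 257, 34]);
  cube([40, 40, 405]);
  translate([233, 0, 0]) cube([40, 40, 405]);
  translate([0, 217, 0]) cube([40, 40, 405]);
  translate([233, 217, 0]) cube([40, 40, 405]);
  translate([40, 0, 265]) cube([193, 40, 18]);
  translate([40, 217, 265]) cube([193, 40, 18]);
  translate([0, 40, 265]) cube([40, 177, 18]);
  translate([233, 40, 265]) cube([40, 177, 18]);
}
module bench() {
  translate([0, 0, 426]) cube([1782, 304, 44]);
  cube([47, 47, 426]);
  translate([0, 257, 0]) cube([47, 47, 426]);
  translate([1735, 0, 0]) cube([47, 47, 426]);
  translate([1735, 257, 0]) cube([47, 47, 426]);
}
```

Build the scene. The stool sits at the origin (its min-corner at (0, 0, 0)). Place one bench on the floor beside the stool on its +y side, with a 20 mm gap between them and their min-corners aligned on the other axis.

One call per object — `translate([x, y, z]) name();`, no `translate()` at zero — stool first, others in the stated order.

stool();
translate([0, 277, 0]) bench();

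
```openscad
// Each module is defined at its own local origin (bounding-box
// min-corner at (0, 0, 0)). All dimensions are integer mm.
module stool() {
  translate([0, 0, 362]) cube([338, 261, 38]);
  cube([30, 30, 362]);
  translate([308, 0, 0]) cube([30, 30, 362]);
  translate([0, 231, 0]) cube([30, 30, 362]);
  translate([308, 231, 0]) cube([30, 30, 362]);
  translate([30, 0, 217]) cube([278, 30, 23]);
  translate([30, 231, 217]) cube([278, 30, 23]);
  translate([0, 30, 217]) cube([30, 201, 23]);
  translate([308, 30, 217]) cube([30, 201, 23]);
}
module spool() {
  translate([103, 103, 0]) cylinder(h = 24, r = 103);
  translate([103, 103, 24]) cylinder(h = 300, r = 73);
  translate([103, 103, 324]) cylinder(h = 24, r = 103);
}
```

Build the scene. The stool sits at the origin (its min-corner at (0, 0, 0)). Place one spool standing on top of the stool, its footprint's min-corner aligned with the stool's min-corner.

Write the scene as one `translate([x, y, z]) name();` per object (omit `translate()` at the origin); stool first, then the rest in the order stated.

stool();
translate([0, 0, 400]) spool();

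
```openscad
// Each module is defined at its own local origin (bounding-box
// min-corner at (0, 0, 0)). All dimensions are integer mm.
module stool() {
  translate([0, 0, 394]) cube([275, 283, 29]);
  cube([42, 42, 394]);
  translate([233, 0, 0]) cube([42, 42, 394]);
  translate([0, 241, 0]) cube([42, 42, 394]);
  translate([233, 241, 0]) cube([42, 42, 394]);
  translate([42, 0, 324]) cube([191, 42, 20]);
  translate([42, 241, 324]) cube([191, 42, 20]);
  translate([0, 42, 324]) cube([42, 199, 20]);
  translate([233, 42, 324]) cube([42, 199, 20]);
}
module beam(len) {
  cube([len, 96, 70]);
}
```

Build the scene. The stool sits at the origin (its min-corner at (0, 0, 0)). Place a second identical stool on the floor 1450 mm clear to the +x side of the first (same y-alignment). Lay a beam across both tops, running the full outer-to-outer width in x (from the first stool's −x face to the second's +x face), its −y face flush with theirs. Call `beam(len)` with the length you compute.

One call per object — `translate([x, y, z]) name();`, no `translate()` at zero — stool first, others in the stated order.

stool();
translate([1725, 0, 0]) stool();
translate([0, 0, 423]) beam(2000);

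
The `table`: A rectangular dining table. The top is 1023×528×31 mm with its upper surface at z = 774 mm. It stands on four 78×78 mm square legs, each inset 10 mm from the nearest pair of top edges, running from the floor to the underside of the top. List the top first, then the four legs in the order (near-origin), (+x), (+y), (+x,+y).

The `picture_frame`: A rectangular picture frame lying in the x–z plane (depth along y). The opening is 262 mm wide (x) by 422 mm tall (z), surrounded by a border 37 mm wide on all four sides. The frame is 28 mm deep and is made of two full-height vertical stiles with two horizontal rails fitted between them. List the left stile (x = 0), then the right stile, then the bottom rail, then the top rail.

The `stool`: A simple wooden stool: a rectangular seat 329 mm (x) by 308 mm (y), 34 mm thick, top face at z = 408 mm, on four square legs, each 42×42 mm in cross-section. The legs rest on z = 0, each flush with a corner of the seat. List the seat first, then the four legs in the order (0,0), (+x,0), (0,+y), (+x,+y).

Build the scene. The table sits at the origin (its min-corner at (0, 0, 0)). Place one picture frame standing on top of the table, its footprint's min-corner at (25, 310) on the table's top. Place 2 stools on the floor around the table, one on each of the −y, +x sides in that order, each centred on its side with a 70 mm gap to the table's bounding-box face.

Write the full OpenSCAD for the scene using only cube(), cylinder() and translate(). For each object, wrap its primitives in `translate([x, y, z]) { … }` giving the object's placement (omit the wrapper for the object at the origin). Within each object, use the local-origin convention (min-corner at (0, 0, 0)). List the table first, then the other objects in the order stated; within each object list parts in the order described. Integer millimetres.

translate([0, 0, 743]) cube([1023, 528, 31]);
translate([10, 10, 0]) cube([78, 78, 743]);
translate([935, 10, 0]) cube([78, 78, 743]);
translate([10, 440, 0]) cube([78, 78, 743]);
translate([935, 440, 0]) cube([78, 78, 743]);
translate([25, 310, 774]) {
  cube([37, 28, 496]);
  translate([299, 0, 0]) cube([37, 28, 496]);
  translate([37, 0, 0]) cube([262, 28, 37]);
  translate([37, 0, 459]) cube([262, 28, 37]);
}
translate([347, -378, 0]) {
  translate([0, 0, 374]) cube([329, 308, 34]);
  cube([42, 42, 374]);
  translate([287, 0, 0]) cube([42, 42, 374]);
  translate([0, 266, 0]) cube([42, 42, 374]);
  translate([287, 266, 0]) cube([42, 42, 374]);
}
translate([1093, 110, 0]) {
  translate([0, 0, 374]) cube([329, 308, 34]);
  cube([42, 42, 374]);
  translate([287, 0, 0]) cube([42, 42, 374]);
  translate([0, 266, 0]) cube([42, 42, 374]);
  translate([287, 266, 0]) cube([42, 42, 374]);
}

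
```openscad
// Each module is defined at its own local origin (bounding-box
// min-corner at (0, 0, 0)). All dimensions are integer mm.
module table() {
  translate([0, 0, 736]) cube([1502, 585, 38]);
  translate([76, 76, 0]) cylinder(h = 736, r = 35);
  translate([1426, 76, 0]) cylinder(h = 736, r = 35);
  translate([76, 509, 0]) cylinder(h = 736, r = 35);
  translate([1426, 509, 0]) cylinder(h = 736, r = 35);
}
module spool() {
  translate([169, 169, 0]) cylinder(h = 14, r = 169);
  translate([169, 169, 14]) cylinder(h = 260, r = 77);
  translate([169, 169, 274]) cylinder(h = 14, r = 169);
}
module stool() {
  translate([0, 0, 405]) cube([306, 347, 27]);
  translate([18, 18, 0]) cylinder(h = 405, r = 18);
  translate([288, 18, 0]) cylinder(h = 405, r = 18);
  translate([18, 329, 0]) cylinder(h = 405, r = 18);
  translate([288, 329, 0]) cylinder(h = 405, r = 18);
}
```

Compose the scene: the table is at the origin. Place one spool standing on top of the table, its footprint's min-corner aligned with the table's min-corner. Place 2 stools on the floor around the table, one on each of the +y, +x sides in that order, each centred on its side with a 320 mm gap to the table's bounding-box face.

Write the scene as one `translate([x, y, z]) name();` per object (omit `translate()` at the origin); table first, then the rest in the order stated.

table();
translate([0, 0, 774]) spool();
translate([598, 905, 0]) stool();
translate([1822, 119, 0]) stool();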